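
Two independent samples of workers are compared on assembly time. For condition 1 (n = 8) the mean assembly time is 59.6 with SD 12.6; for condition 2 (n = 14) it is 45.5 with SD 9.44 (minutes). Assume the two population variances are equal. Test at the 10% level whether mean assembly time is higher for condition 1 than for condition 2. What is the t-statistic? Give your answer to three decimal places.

2.986

Let group 1 = condition 1, group 2 = condition 2. H0: μ_1 = μ_2; H1: μ_1 > μ_2 (two-sample pooled-variance t-test, right-tailed).
s_p² = [(8−1)·12.6² + (14−1)·9.44²]/(8+14−2) = 113.49
t = (59.6 − 45.5)/√[113.49·(1/8 + 1/14)] = 2.986
df = n₁ + n₂ − 2 = 20
p-value = P(T ≥ 2.986) ≈ 0.004
Since p ≈ 0.004 < α = 0.1, reject H0; the evidence is statistically significant.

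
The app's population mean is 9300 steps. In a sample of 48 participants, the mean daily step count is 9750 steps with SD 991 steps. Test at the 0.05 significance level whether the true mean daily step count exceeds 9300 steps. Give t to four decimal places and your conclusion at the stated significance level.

t = 3.1460; reject H0

H0: μ = 9300; H1: μ > 9300 (one-sample t-test, right-tailed).
t = (x̄ − μ₀)/(s/√n) = (9750 − 9300)/(991/√48) = 3.1460
df = n − 1 = 47
p-value = P(T ≥ 3.1460) ≈ 0.001
Since p ≈ 0.001 < α = 0.05, reject H0; the evidence is statistically significant.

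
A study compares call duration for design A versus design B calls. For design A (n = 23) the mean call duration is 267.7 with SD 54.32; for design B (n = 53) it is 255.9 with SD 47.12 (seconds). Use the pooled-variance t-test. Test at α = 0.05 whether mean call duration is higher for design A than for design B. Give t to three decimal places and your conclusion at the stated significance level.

t = 0.957; fail to reject H0

Let group 1 = design A, group 2 = design B. H0: μ_1 = μ_2; H1: μ_1 > μ_2 (two-sample pooled-variance t-test, right-tailed).
s_p² = [(23−1)·54.32² + (53−1)·47.12²]/(23+53−2) = 2437.43
t = (267.7 − 255.9)/√[2437.43·(1/23 + 1/53)] = 0.957
df = n₁ + n₂ − 2 = 74
p-value = P(T ≥ 0.957) ≈ 0.1708
Since p ≈ 0.1708 > α = 0.05, fail to reject H0; the data do not provide sufficient evidence against H0.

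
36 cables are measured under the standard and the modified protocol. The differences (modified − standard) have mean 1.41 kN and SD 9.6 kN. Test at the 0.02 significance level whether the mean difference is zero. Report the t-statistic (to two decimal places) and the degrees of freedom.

H0: μ_d = 0; H1: μ_d ≠ 0 (paired t-test on the differences, two-sided).
t = d̄/(s_d/√n) = 1.41/(9.6/√36) = 0.88
df = n − 1 = 35
Two-sided p-value ≈ 0.384
Since p ≈ 0.384 > α = 0.02, fail to reject H0; the data do not provide sufficient evidence against H0.

t = 0.88, df = 35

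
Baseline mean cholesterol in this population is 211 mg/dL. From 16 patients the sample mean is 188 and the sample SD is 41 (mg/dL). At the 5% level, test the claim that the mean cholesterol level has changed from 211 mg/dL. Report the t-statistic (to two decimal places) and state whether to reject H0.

H0: μ = 211; H1: μ ≠ 211 (one-sample t-test, two-sided).
t = (x̄ − μ₀)/(s/√n) = (188 − 211)/(41/√16) = -2.24
df = n − 1 = 15
Two-sided p-value ≈ 0.040
Since p ≈ 0.040 < α = 0.05, reject H0; the data support H1.

t = -2.24; reject H0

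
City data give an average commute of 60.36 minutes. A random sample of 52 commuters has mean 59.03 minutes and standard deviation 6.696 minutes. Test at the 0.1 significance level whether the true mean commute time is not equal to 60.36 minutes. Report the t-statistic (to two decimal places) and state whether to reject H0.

H0: μ = 60.36; H1: μ ≠ 60.36 (one-sample t-test, two-sided).
t = (x̄ − μ₀)/(s/√n) = (59.03 − 60.36)/(6.696/√52) = -1.43
df = n − 1 = 51
Two-sided p-value ≈ 0.1582
Since p ≈ 0.1582 > α = 0.1, fail to reject H0; the data do not provide sufficient evidence against H0.

t = -1.43; fail to reject H0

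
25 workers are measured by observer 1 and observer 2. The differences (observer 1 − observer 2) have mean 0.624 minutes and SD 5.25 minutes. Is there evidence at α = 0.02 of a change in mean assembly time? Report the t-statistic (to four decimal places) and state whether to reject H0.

t = 0.5943; fail to reject H0

H0: μ_d = 0; H1: μ_d ≠ 0 (paired t-test on the differences, two-sided).
t = d̄/(s_d/√n) = 0.624/(5.25/√25) = 0.5943
df = n − 1 = 24
Two-sided p-value ≈ 0.5579
Since p ≈ 0.5579 > α = 0.02, fail to reject H0; the data do not provide sufficient evidence against H0.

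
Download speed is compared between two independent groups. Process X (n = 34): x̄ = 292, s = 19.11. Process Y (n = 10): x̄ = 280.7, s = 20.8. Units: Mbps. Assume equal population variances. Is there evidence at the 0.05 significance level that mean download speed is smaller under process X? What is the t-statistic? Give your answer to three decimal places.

1.612

Let group 1 = process X, group 2 = process Y. H0: μ_1 = μ_2; H1: μ_1 < μ_2 (two-sample pooled-variance t-test, left-tailed).
s_p² = [(34−1)·19.11² + (10−1)·20.8²]/(34+10−2) = 379.645
t = (292 − 280.7)/√[379.645·(1/34 + 1/10)] = 1.612
df = n₁ + n₂ − 2 = 42
p-value = P(T ≤ 1.612) ≈ 0.9428
Since p ≈ 0.9428 > α = 0.05, fail to reject H0; the data do not provide sufficient evidence against H0.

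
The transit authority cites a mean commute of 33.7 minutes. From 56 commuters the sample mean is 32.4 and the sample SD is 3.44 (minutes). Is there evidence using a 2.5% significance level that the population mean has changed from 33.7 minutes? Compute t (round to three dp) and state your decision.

t = -2.828; reject H0

H0: μ = 33.7; H1: μ ≠ 33.7 (one-sample t-test, two-sided).
t = (x̄ − μ₀)/(s/√n) = (32.4 − 33.7)/(3.44/√56) = -2.828
df = n − 1 = 55
Two-sided p-value ≈ 0.0065
Since p ≈ 0.0065 < α = 0.025, reject H0; the evidence is statistically significant.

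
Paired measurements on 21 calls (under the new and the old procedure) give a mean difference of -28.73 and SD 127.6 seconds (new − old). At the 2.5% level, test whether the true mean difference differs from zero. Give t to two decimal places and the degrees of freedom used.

t = -1.03, df = 20

H0: μ_d = 0; H1: μ_d ≠ 0 (paired t-test on the differences, two-sided).
t = d̄/(s_d/√n) = -28.73/(127.6/√21) = -1.03
df = n − 1 = 20
Two-sided p-value ≈ 0.3145
Since p ≈ 0.3145 > α = 0.025, fail to reject H0; the data do not provide sufficient evidence against H0.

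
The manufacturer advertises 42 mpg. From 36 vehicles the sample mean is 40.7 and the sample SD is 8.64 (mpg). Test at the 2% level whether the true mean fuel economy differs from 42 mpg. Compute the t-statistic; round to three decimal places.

H0: μ = 42; H1: μ ≠ 42 (one-sample t-test, two-sided).
t = (x̄ − μ₀)/(s/√n) = (40.7 − 42)/(8.64/√36) = -0.903
df = n − 1 = 35
Two-sided p-value ≈ 0.3728
Since p ≈ 0.3728 > α = 0.02, fail to reject H0; the data do not provide sufficient evidence against H0.

-0.903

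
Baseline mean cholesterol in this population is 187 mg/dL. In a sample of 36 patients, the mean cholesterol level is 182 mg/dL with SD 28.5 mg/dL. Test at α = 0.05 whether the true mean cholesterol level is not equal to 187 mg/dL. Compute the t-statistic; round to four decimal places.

H0: μ = 187; H1: μ ≠ 187 (one-sample t-test, two-sided).
t = (x̄ − μ₀)/(s/√n) = (182 − 187)/(28.5/√36) = -1.0526
df = n − 1 = 35
Two-sided p-value ≈ 0.2997
Since p ≈ 0.2997 > α = 0.05, fail to reject H0; the data do not provide sufficient evidence against H0.

-1.0526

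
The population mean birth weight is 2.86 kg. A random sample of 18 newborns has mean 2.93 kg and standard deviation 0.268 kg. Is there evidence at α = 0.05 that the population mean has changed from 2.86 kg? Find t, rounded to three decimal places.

H0: μ = 2.86; H1: μ ≠ 2.86 (one-sample t-test, two-sided).
t = (x̄ − μ₀)/(s/√n) = (2.93 − 2.86)/(0.268/√18) = 1.108
df = n − 1 = 17
Two-sided p-value ≈ 0.2832
Since p ≈ 0.2832 > α = 0.05, fail to reject H0; the evidence is not statistically significant.

1.108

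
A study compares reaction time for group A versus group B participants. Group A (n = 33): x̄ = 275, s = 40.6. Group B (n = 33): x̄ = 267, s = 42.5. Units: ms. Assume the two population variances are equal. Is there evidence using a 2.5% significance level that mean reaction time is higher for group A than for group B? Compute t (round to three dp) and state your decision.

t = 0.782; fail to reject H0

Let group 1 = group A, group 2 = group B. H0: μ_1 = μ_2; H1: μ_1 > μ_2 (two-sample pooled-variance t-test, right-tailed).
s_p² = [(33−1)·40.6² + (33−1)·42.5²]/(33+33−2) = 1727.31
t = (275 − 267)/√[1727.31·(1/33 + 1/33)] = 0.782
df = n₁ + n₂ − 2 = 64
p-value = P(T ≥ 0.782) ≈ 0.2186
Since p ≈ 0.2186 > α = 0.025, fail to reject H0; the data do not provide sufficient evidence against H0.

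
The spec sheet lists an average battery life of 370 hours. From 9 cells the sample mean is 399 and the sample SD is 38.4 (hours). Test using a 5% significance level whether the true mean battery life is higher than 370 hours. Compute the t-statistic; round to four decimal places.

H0: μ = 370; H1: μ > 370 (one-sample t-test, right-tailed).
t = (x̄ − μ₀)/(s/√n) = (399 − 370)/(38.4/√9) = 2.2656
df = n − 1 = 8
p-value = P(T ≥ 2.2656) ≈ 0.027
Since p ≈ 0.027 < α = 0.05, reject H0; the data support H1.

2.2656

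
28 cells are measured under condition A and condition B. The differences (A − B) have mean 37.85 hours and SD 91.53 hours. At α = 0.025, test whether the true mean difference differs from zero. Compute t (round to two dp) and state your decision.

H0: μ_d = 0; H1: μ_d ≠ 0 (paired t-test on the differences, two-sided).
t = d̄/(s_d/√n) = 37.85/(91.53/√28) = 2.19
df = n − 1 = 27
Two-sided p-value ≈ 0.037
Since p ≈ 0.037 > α = 0.025, fail to reject H0; the evidence is not statistically significant.

t = 2.19; fail to reject H0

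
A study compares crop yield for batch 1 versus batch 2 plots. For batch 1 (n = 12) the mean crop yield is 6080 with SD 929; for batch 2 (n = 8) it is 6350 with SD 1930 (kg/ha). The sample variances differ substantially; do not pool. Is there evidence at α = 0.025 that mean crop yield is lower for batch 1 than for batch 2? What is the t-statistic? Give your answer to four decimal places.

-0.3683

Let group 1 = batch 1, group 2 = batch 2. H0: μ_1 = μ_2; H1: μ_1 < μ_2 (Welch's two-sample t-test, left-tailed).
t = (x̄_1 − x̄_2)/√(s_1²/n_1 + s_2²/n_2) = (6080 − 6350)/√(929²/12 + 1930²/8) = -0.3683
Welch–Satterthwaite df ≈ 9.19
p-value = P(T ≤ -0.3683) ≈ 0.361
Since p ≈ 0.361 > α = 0.025, fail to reject H0; the evidence is not statistically significant.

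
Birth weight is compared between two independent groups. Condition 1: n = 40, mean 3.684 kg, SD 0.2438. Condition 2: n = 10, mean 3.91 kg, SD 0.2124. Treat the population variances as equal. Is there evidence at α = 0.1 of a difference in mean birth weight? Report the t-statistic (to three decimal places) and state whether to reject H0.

Let group 1 = condition 1, group 2 = condition 2. H0: μ_1 = μ_2; H1: μ_1 ≠ μ_2 (two-sample pooled-variance t-test, two-sided).
s_p² = [(40−1)·0.2438² + (10−1)·0.2124²]/(40+10−2) = 0.0567526
t = (3.684 − 3.91)/√[0.0567526·(1/40 + 1/10)] = -2.683
df = n₁ + n₂ − 2 = 48
Two-sided p-value ≈ 0.010
Since p ≈ 0.010 < α = 0.1, reject H0; the evidence is statistically significant.

t = -2.683; reject H0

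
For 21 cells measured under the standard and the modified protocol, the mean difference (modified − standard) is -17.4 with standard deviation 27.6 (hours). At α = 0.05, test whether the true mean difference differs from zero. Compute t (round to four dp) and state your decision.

t = -2.8890; reject H0

H0: μ_d = 0; H1: μ_d ≠ 0 (paired t-test on the differences, two-sided).
t = d̄/(s_d/√n) = -17.4/(27.6/√21) = -2.8890
df = n − 1 = 20
Two-sided p-value ≈ 0.009
Since p ≈ 0.009 < α = 0.05, reject H0; the data support H1.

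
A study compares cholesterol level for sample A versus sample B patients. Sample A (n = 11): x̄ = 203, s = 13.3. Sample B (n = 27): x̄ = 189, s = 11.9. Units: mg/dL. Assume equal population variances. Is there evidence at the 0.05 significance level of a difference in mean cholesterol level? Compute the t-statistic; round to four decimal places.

Let group 1 = sample A, group 2 = sample B. H0: μ_1 = μ_2; H1: μ_1 ≠ μ_2 (two-sample pooled-variance t-test, two-sided).
s_p² = [(11−1)·13.3² + (27−1)·11.9²]/(11+27−2) = 151.41
t = (203 − 189)/√[151.41·(1/11 + 1/27)] = 3.1808
df = n₁ + n₂ − 2 = 36
Two-sided p-value ≈ 0.003
Since p ≈ 0.003 < α = 0.05, reject H0; the evidence is statistically significant.

3.1808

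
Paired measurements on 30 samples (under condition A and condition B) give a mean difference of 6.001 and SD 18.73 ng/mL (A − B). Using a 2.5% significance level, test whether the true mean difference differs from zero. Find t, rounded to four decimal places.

H0: μ_d = 0; H1: μ_d ≠ 0 (paired t-test on the differences, two-sided).
t = d̄/(s_d/√n) = 6.001/(18.73/√30) = 1.7549
df = n − 1 = 29
Two-sided p-value ≈ 0.0898
Since p ≈ 0.0898 > α = 0.025, fail to reject H0; the evidence is not statistically significant.

1.7549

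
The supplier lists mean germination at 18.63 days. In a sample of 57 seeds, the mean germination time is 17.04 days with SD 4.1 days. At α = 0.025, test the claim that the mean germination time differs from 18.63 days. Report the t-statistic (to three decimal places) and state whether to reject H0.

t = -2.928; reject H0

H0: μ = 18.63; H1: μ ≠ 18.63 (one-sample t-test, two-sided).
t = (x̄ − μ₀)/(s/√n) = (17.04 − 18.63)/(4.1/√57) = -2.928
df = n − 1 = 56
Two-sided p-value ≈ 0.0049
Since p ≈ 0.0049 < α = 0.025, reject H0; the evidence is statistically significant.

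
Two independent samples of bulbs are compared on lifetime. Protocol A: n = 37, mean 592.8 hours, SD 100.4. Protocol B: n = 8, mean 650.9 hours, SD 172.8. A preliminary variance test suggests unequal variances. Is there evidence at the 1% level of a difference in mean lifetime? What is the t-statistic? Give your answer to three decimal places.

-0.918

Let group 1 = protocol A, group 2 = protocol B. H0: μ_1 = μ_2; H1: μ_1 ≠ μ_2 (Welch's two-sample t-test, two-sided).
t = (x̄_1 − x̄_2)/√(s_1²/n_1 + s_2²/n_2) = (592.8 − 650.9)/√(100.4²/37 + 172.8²/8) = -0.918
Welch–Satterthwaite df ≈ 8.05
Two-sided p-value ≈ 0.385
Since p ≈ 0.385 > α = 0.01, fail to reject H0; the data do not provide sufficient evidence against H0.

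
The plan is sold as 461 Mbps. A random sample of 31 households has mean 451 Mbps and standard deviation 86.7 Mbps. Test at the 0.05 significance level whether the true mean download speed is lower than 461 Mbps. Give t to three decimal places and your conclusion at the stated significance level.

H0: μ = 461; H1: μ < 461 (one-sample t-test, left-tailed).
t = (x̄ − μ₀)/(s/√n) = (451 − 461)/(86.7/√31) = -0.642
df = n − 1 = 30
p-value = P(T ≤ -0.642) ≈ 0.2628
Since p ≈ 0.2628 > α = 0.05, fail to reject H0; the data do not provide sufficient evidence against H0.

t = -0.642; fail to reject H0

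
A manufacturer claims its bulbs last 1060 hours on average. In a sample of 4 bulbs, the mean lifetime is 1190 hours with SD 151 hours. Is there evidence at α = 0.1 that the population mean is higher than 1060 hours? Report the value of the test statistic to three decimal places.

1.722

H0: μ = 1060; H1: μ > 1060 (one-sample t-test, right-tailed).
t = (x̄ − μ₀)/(s/√n) = (1190 − 1060)/(151/√4) = 1.722
df = n − 1 = 3
p-value = P(T ≥ 1.722) ≈ 0.0918
Since p ≈ 0.0918 < α = 0.1, reject H0; the data support H1.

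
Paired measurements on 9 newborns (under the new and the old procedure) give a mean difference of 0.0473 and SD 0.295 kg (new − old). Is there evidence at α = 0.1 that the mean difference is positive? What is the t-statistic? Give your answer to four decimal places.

0.4810

H0: μ_d = 0; H1: μ_d > 0 (paired t-test on the differences, right-tailed).
t = d̄/(s_d/√n) = 0.0473/(0.295/√9) = 0.4810
df = n − 1 = 8
p-value = P(T ≥ 0.4810) ≈ 0.322
Since p ≈ 0.322 > α = 0.1, fail to reject H0; the data do not provide sufficient evidence against H0.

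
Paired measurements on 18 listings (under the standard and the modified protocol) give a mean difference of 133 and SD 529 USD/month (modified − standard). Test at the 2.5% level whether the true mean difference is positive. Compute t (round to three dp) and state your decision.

t = 1.067; fail to reject H0

H0: μ_d = 0; H1: μ_d > 0 (paired t-test on the differences, right-tailed).
t = d̄/(s_d/√n) = 133/(529/√18) = 1.067
df = n − 1 = 17
p-value = P(T ≥ 1.067) ≈ 0.151
Since p ≈ 0.151 > α = 0.025, fail to reject H0; the evidence is not statistically significant.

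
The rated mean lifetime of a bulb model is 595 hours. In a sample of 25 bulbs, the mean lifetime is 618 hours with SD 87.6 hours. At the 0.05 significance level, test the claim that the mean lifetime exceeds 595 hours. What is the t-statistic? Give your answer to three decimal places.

H0: μ = 595; H1: μ > 595 (one-sample t-test, right-tailed).
t = (x̄ − μ₀)/(s/√n) = (618 − 595)/(87.6/√25) = 1.313
df = n − 1 = 24
p-value = P(T ≥ 1.313) ≈ 0.101
Since p ≈ 0.101 > α = 0.05, fail to reject H0; the data do not provide sufficient evidence against H0.

1.313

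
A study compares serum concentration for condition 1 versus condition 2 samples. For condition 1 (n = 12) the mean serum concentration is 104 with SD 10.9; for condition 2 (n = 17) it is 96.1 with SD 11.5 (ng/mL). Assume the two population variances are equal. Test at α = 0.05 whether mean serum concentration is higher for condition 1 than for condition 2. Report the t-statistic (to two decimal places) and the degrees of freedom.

Let group 1 = condition 1, group 2 = condition 2. H0: μ_1 = μ_2; H1: μ_1 > μ_2 (two-sample pooled-variance t-test, right-tailed).
s_p² = [(12−1)·10.9² + (17−1)·11.5²]/(12+17−2) = 126.774
t = (104 − 96.1)/√[126.774·(1/12 + 1/17)] = 1.86
df = n₁ + n₂ − 2 = 27
p-value = P(T ≥ 1.86) ≈ 0.037
Since p ≈ 0.037 < α = 0.05, reject H0; the data support H1.

t = 1.86, df = 27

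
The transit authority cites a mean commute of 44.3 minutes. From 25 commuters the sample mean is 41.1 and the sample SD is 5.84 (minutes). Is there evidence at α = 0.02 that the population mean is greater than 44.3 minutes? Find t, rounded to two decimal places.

-2.74

H0: μ = 44.3; H1: μ > 44.3 (one-sample t-test, right-tailed).
t = (x̄ − μ₀)/(s/√n) = (41.1 − 44.3)/(5.84/√25) = -2.74
df = n − 1 = 24
p-value = P(T ≥ -2.74) ≈ 0.9943
Since p ≈ 0.9943 > α = 0.02, fail to reject H0; the evidence is not statistically significant.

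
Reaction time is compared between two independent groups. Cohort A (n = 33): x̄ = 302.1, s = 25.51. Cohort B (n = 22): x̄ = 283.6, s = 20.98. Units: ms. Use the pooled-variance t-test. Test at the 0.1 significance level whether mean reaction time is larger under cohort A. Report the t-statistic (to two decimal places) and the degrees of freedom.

Let group 1 = cohort A, group 2 = cohort B. H0: μ_1 = μ_2; H1: μ_1 > μ_2 (two-sample pooled-variance t-test, right-tailed).
s_p² = [(33−1)·25.51² + (22−1)·20.98²]/(33+22−2) = 567.315
t = (302.1 − 283.6)/√[567.315·(1/33 + 1/22)] = 2.82
df = n₁ + n₂ − 2 = 53
p-value = P(T ≥ 2.82) ≈ 0.0034
Since p ≈ 0.0034 < α = 0.1, reject H0; the evidence is statistically significant.

t = 2.82, df = 53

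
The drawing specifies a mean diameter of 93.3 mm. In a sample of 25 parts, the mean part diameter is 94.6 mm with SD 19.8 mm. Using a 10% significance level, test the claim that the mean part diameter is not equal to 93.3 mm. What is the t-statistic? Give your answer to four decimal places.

H0: μ = 93.3; H1: μ ≠ 93.3 (one-sample t-test, two-sided).
t = (x̄ − μ₀)/(s/√n) = (94.6 − 93.3)/(19.8/√25) = 0.3283
df = n − 1 = 24
Two-sided p-value ≈ 0.746
Since p ≈ 0.746 > α = 0.1, fail to reject H0; the evidence is not statistically significant.

0.3283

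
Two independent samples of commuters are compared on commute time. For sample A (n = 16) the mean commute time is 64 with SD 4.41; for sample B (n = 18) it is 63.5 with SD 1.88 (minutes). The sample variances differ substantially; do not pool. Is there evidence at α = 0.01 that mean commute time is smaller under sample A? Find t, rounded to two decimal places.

Let group 1 = sample A, group 2 = sample B. H0: μ_1 = μ_2; H1: μ_1 < μ_2 (Welch's two-sample t-test, left-tailed).
t = (x̄_1 − x̄_2)/√(s_1²/n_1 + s_2²/n_2) = (64 − 63.5)/√(4.41²/16 + 1.88²/18) = 0.42
Welch–Satterthwaite df ≈ 19.78
p-value = P(T ≤ 0.42) ≈ 0.661
Since p ≈ 0.661 > α = 0.01, fail to reject H0; the evidence is not statistically significant.

0.42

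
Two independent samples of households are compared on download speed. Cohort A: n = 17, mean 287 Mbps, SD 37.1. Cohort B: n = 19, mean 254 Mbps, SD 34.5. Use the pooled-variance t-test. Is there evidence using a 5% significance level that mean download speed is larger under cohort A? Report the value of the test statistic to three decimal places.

2.765

Let group 1 = cohort A, group 2 = cohort B. H0: μ_1 = μ_2; H1: μ_1 > μ_2 (two-sample pooled-variance t-test, right-tailed).
s_p² = [(17−1)·37.1² + (19−1)·34.5²]/(17+19−2) = 1277.85
t = (287 − 254)/√[1277.85·(1/17 + 1/19)] = 2.765
df = n₁ + n₂ − 2 = 34
p-value = P(T ≥ 2.765) ≈ 0.005
Since p ≈ 0.005 < α = 0.05, reject H0; the evidence is statistically significant.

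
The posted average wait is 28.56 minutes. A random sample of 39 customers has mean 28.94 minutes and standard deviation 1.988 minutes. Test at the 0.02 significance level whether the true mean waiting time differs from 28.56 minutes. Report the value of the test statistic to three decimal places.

1.194

H0: μ = 28.56; H1: μ ≠ 28.56 (one-sample t-test, two-sided).
t = (x̄ − μ₀)/(s/√n) = (28.94 − 28.56)/(1.988/√39) = 1.194
df = n − 1 = 38
Two-sided p-value ≈ 0.240
Since p ≈ 0.240 > α = 0.02, fail to reject H0; the data do not provide sufficient evidence against H0.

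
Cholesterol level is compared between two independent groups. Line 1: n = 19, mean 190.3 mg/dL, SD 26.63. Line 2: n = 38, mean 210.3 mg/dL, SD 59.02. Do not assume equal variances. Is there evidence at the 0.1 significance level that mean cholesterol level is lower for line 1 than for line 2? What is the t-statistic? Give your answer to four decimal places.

Let group 1 = line 1, group 2 = line 2. H0: μ_1 = μ_2; H1: μ_1 < μ_2 (Welch's two-sample t-test, left-tailed).
t = (x̄_1 − x̄_2)/√(s_1²/n_1 + s_2²/n_2) = (190.3 − 210.3)/√(26.63²/19 + 59.02²/38) = -1.7610
Welch–Satterthwaite df ≈ 54.64
p-value = P(T ≤ -1.7610) ≈ 0.042
Since p ≈ 0.042 < α = 0.1, reject H0; the data support H1.

-1.7610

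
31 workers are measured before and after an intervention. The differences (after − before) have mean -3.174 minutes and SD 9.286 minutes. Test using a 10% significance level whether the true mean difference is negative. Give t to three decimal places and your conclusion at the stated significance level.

H0: μ_d = 0; H1: μ_d < 0 (paired t-test on the differences, left-tailed).
t = d̄/(s_d/√n) = -3.174/(9.286/√31) = -1.903
df = n − 1 = 30
p-value = P(T ≤ -1.903) ≈ 0.0333
Since p ≈ 0.0333 < α = 0.1, reject H0; the evidence is statistically significant.

t = -1.903; reject H0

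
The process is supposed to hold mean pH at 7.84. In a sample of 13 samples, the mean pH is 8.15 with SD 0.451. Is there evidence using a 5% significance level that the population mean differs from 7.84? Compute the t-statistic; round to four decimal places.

2.4783

H0: μ = 7.84; H1: μ ≠ 7.84 (one-sample t-test, two-sided).
t = (x̄ − μ₀)/(s/√n) = (8.15 − 7.84)/(0.451/√13) = 2.4783
df = n − 1 = 12
Two-sided p-value ≈ 0.0290
Since p ≈ 0.0290 < α = 0.05, reject H0; the data support H1.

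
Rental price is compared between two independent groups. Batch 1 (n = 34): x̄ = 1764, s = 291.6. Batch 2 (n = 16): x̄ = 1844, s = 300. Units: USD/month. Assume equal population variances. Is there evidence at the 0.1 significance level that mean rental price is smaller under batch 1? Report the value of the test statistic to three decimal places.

Let group 1 = batch 1, group 2 = batch 2. H0: μ_1 = μ_2; H1: μ_1 < μ_2 (two-sample pooled-variance t-test, left-tailed).
s_p² = [(34−1)·291.6² + (16−1)·300²]/(34+16−2) = 86583.5
t = (1764 − 1844)/√[86583.5·(1/34 + 1/16)] = -0.897
df = n₁ + n₂ − 2 = 48
p-value = P(T ≤ -0.897) ≈ 0.1872
Since p ≈ 0.1872 > α = 0.1, fail to reject H0; the data do not provide sufficient evidence against H0.

-0.897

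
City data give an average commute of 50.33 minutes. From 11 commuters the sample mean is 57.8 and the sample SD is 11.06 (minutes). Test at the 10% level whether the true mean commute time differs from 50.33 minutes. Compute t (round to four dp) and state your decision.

t = 2.2401; reject H0

H0: μ = 50.33; H1: μ ≠ 50.33 (one-sample t-test, two-sided).
t = (x̄ − μ₀)/(s/√n) = (57.8 − 50.33)/(11.06/√11) = 2.2401
df = n − 1 = 10
Two-sided p-value ≈ 0.049
Since p ≈ 0.049 < α = 0.1, reject H0; the evidence is statistically significant.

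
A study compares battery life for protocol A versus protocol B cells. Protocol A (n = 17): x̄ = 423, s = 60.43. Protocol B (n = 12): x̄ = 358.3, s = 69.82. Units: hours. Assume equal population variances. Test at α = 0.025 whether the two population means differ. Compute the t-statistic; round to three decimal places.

Let group 1 = protocol A, group 2 = protocol B. H0: μ_1 = μ_2; H1: μ_1 ≠ μ_2 (two-sample pooled-variance t-test, two-sided).
s_p² = [(17−1)·60.43² + (12−1)·69.82²]/(17+12−2) = 4150.06
t = (423 − 358.3)/√[4150.06·(1/17 + 1/12)] = 2.664
df = n₁ + n₂ − 2 = 27
Two-sided p-value ≈ 0.013
Since p ≈ 0.013 < α = 0.025, reject H0; the data support H1.

2.664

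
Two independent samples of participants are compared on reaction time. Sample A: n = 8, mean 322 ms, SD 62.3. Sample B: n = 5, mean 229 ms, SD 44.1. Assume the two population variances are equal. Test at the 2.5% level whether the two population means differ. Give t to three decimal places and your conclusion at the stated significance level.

t = 2.894; reject H0

Let group 1 = sample A, group 2 = sample B. H0: μ_1 = μ_2; H1: μ_1 ≠ μ_2 (two-sample pooled-variance t-test, two-sided).
s_p² = [(8−1)·62.3² + (5−1)·44.1²]/(8+5−2) = 3177.12
t = (322 − 229)/√[3177.12·(1/8 + 1/5)] = 2.894
df = n₁ + n₂ − 2 = 11
Two-sided p-value ≈ 0.015
Since p ≈ 0.015 < α = 0.025, reject H0; the data support H1.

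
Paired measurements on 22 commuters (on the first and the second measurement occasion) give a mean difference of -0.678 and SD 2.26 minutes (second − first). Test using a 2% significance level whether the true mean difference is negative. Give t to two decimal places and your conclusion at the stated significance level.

t = -1.41; fail to reject H0

H0: μ_d = 0; H1: μ_d < 0 (paired t-test on the differences, left-tailed).
t = d̄/(s_d/√n) = -0.678/(2.26/√22) = -1.41
df = n − 1 = 21
p-value = P(T ≤ -1.41) ≈ 0.087
Since p ≈ 0.087 > α = 0.02, fail to reject H0; the evidence is not statistically significant.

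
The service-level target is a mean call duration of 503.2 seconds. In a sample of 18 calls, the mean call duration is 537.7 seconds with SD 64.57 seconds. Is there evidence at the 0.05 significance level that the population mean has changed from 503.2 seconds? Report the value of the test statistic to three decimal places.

H0: μ = 503.2; H1: μ ≠ 503.2 (one-sample t-test, two-sided).
t = (x̄ − μ₀)/(s/√n) = (537.7 − 503.2)/(64.57/√18) = 2.267
df = n − 1 = 17
Two-sided p-value ≈ 0.037
Since p ≈ 0.037 < α = 0.05, reject H0; the data support H1.

2.267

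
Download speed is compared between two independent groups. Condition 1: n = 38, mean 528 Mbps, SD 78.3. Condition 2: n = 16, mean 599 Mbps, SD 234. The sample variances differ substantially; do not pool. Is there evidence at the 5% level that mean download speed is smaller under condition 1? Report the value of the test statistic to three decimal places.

Let group 1 = condition 1, group 2 = condition 2. H0: μ_1 = μ_2; H1: μ_1 < μ_2 (Welch's two-sample t-test, left-tailed).
t = (x̄_1 − x̄_2)/√(s_1²/n_1 + s_2²/n_2) = (528 − 599)/√(78.3²/38 + 234²/16) = -1.186
Welch–Satterthwaite df ≈ 16.43
p-value = P(T ≤ -1.186) ≈ 0.126
Since p ≈ 0.126 > α = 0.05, fail to reject H0; the data do not provide sufficient evidence against H0.

-1.186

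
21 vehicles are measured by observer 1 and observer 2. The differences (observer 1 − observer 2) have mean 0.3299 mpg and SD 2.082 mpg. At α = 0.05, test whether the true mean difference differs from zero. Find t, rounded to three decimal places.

H0: μ_d = 0; H1: μ_d ≠ 0 (paired t-test on the differences, two-sided).
t = d̄/(s_d/√n) = 0.3299/(2.082/√21) = 0.726
df = n − 1 = 20
Two-sided p-value ≈ 0.476
Since p ≈ 0.476 > α = 0.05, fail to reject H0; the evidence is not statistically significant.

0.726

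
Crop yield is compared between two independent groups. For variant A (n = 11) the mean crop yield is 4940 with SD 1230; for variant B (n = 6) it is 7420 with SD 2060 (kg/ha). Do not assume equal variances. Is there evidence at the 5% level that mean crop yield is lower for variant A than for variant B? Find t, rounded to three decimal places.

Let group 1 = variant A, group 2 = variant B. H0: μ_1 = μ_2; H1: μ_1 < μ_2 (Welch's two-sample t-test, left-tailed).
t = (x̄_1 − x̄_2)/√(s_1²/n_1 + s_2²/n_2) = (4940 − 7420)/√(1230²/11 + 2060²/6) = -2.698
Welch–Satterthwaite df ≈ 7.00
p-value = P(T ≤ -2.698) ≈ 0.0154
Since p ≈ 0.0154 < α = 0.05, reject H0; the evidence is statistically significant.

-2.698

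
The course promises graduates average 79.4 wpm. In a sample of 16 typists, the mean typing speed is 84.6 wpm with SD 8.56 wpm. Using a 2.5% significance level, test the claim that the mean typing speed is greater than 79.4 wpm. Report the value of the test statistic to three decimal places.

H0: μ = 79.4; H1: μ > 79.4 (one-sample t-test, right-tailed).
t = (x̄ − μ₀)/(s/√n) = (84.6 − 79.4)/(8.56/√16) = 2.430
df = n − 1 = 15
p-value = P(T ≥ 2.430) ≈ 0.0141
Since p ≈ 0.0141 < α = 0.025, reject H0; the data support H1.

2.430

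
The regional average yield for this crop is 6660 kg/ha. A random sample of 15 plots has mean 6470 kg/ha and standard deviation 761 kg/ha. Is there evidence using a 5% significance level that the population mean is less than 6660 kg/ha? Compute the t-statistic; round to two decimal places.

-0.97

H0: μ = 6660; H1: μ < 6660 (one-sample t-test, left-tailed).
t = (x̄ − μ₀)/(s/√n) = (6470 − 6660)/(761/√15) = -0.97
df = n − 1 = 14
p-value = P(T ≤ -0.97) ≈ 0.1750
Since p ≈ 0.1750 > α = 0.05, fail to reject H0; the evidence is not statistically significant.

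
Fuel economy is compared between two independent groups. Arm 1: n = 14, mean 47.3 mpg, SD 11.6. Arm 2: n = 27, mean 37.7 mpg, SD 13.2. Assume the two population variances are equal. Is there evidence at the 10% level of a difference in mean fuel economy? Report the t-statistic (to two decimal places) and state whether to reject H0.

t = 2.30; reject H0

Let group 1 = arm 1, group 2 = arm 2. H0: μ_1 = μ_2; H1: μ_1 ≠ μ_2 (two-sample pooled-variance t-test, two-sided).
s_p² = [(14−1)·11.6² + (27−1)·13.2²]/(14+27−2) = 161.013
t = (47.3 − 37.7)/√[161.013·(1/14 + 1/27)] = 2.30
df = n₁ + n₂ − 2 = 39
Two-sided p-value ≈ 0.0271
Since p ≈ 0.0271 < α = 0.1, reject H0; the evidence is statistically significant.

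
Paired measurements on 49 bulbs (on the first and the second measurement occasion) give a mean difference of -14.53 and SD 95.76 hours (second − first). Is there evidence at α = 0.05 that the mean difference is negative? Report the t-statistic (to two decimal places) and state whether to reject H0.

t = -1.06; fail to reject H0

H0: μ_d = 0; H1: μ_d < 0 (paired t-test on the differences, left-tailed).
t = d̄/(s_d/√n) = -14.53/(95.76/√49) = -1.06
df = n − 1 = 48
p-value = P(T ≤ -1.06) ≈ 0.1467
Since p ≈ 0.1467 > α = 0.05, fail to reject H0; the data do not provide sufficient evidence against H0.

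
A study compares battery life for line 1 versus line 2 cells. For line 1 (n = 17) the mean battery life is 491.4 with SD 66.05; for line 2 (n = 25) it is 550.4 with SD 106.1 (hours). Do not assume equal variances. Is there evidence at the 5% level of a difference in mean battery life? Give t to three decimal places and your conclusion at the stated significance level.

t = -2.219; reject H0

Let group 1 = line 1, group 2 = line 2. H0: μ_1 = μ_2; H1: μ_1 ≠ μ_2 (Welch's two-sample t-test, two-sided).
t = (x̄_1 − x̄_2)/√(s_1²/n_1 + s_2²/n_2) = (491.4 − 550.4)/√(66.05²/17 + 106.1²/25) = -2.219
Welch–Satterthwaite df ≈ 39.77
Two-sided p-value ≈ 0.032
Since p ≈ 0.032 < α = 0.05, reject H0; the data support H1.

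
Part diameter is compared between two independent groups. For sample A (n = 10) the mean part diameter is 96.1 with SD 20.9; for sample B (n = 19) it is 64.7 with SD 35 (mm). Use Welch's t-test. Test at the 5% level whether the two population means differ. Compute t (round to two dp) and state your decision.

Let group 1 = sample A, group 2 = sample B. H0: μ_1 = μ_2; H1: μ_1 ≠ μ_2 (Welch's two-sample t-test, two-sided).
t = (x̄_1 − x̄_2)/√(s_1²/n_1 + s_2²/n_2) = (96.1 − 64.7)/√(20.9²/10 + 35²/19) = 3.02
Welch–Satterthwaite df ≈ 26.41
Two-sided p-value ≈ 0.0056
Since p ≈ 0.0056 < α = 0.05, reject H0; the evidence is statistically significant.

t = 3.02; reject H0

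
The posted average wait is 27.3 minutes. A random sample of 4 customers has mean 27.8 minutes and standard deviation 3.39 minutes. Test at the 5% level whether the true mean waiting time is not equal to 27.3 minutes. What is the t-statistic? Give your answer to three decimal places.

0.295

H0: μ = 27.3; H1: μ ≠ 27.3 (one-sample t-test, two-sided).
t = (x̄ − μ₀)/(s/√n) = (27.8 − 27.3)/(3.39/√4) = 0.295
df = n − 1 = 3
Two-sided p-value ≈ 0.7872
Since p ≈ 0.7872 > α = 0.05, fail to reject H0; the data do not provide sufficient evidence against H0.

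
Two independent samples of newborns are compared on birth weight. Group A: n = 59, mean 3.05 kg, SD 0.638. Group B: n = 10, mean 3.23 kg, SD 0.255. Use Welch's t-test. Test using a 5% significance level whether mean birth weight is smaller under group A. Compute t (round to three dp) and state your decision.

t = -1.555; fail to reject H0

Let group 1 = group A, group 2 = group B. H0: μ_1 = μ_2; H1: μ_1 < μ_2 (Welch's two-sample t-test, left-tailed).
t = (x̄_1 − x̄_2)/√(s_1²/n_1 + s_2²/n_2) = (3.05 − 3.23)/√(0.638²/59 + 0.255²/10) = -1.555
Welch–Satterthwaite df ≈ 32.54
p-value = P(T ≤ -1.555) ≈ 0.065
Since p ≈ 0.065 > α = 0.05, fail to reject H0; the evidence is not statistically significant.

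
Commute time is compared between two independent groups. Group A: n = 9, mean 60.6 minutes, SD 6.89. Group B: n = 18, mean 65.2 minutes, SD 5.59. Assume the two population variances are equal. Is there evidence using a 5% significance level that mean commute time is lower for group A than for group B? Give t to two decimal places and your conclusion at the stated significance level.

t = -1.87; reject H0

Let group 1 = group A, group 2 = group B. H0: μ_1 = μ_2; H1: μ_1 < μ_2 (two-sample pooled-variance t-test, left-tailed).
s_p² = [(9−1)·6.89² + (18−1)·5.59²]/(9+18−2) = 36.4398
t = (60.6 − 65.2)/√[36.4398·(1/9 + 1/18)] = -1.87
df = n₁ + n₂ − 2 = 25
p-value = P(T ≤ -1.87) ≈ 0.037
Since p ≈ 0.037 < α = 0.05, reject H0; the evidence is statistically significant.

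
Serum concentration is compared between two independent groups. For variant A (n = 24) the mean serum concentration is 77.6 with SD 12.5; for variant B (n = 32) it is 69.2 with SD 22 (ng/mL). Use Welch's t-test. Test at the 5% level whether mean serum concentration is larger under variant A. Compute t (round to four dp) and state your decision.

Let group 1 = variant A, group 2 = variant B. H0: μ_1 = μ_2; H1: μ_1 > μ_2 (Welch's two-sample t-test, right-tailed).
t = (x̄_1 − x̄_2)/√(s_1²/n_1 + s_2²/n_2) = (77.6 − 69.2)/√(12.5²/24 + 22²/32) = 1.8059
Welch–Satterthwaite df ≈ 50.76
p-value = P(T ≥ 1.8059) ≈ 0.038
Since p ≈ 0.038 < α = 0.05, reject H0; the data support H1.

t = 1.8059; reject H0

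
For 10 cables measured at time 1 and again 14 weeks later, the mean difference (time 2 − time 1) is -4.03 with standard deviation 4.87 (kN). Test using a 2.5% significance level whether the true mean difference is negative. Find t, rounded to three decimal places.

-2.617

H0: μ_d = 0; H1: μ_d < 0 (paired t-test on the differences, left-tailed).
t = d̄/(s_d/√n) = -4.03/(4.87/√10) = -2.617
df = n − 1 = 9
p-value = P(T ≤ -2.617) ≈ 0.014
Since p ≈ 0.014 < α = 0.025, reject H0; the data support H1.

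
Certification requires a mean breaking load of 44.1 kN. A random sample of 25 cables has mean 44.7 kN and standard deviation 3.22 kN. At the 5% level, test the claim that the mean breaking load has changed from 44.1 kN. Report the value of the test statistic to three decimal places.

H0: μ = 44.1; H1: μ ≠ 44.1 (one-sample t-test, two-sided).
t = (x̄ − μ₀)/(s/√n) = (44.7 − 44.1)/(3.22/√25) = 0.932
df = n − 1 = 24
Two-sided p-value ≈ 0.361
Since p ≈ 0.361 > α = 0.05, fail to reject H0; the evidence is not statistically significant.

0.932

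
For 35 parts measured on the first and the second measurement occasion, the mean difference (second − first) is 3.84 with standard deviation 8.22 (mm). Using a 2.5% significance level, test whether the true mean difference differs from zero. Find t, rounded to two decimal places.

H0: μ_d = 0; H1: μ_d ≠ 0 (paired t-test on the differences, two-sided).
t = d̄/(s_d/√n) = 3.84/(8.22/√35) = 2.76
df = n − 1 = 34
Two-sided p-value ≈ 0.009
Since p ≈ 0.009 < α = 0.025, reject H0; the evidence is statistically significant.

2.76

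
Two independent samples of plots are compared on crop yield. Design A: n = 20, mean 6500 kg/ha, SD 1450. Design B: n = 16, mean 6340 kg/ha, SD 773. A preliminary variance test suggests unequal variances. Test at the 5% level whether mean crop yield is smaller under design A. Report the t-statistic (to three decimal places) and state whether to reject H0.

Let group 1 = design A, group 2 = design B. H0: μ_1 = μ_2; H1: μ_1 < μ_2 (Welch's two-sample t-test, left-tailed).
t = (x̄_1 − x̄_2)/√(s_1²/n_1 + s_2²/n_2) = (6500 − 6340)/√(1450²/20 + 773²/16) = 0.424
Welch–Satterthwaite df ≈ 30.09
p-value = P(T ≤ 0.424) ≈ 0.663
Since p ≈ 0.663 > α = 0.05, fail to reject H0; the evidence is not statistically significant.

t = 0.424; fail to reject H0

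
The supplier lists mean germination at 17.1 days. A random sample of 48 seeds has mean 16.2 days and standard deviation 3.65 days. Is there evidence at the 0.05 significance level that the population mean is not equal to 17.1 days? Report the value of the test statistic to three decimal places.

H0: μ = 17.1; H1: μ ≠ 17.1 (one-sample t-test, two-sided).
t = (x̄ − μ₀)/(s/√n) = (16.2 − 17.1)/(3.65/√48) = -1.708
df = n − 1 = 47
Two-sided p-value ≈ 0.094
Since p ≈ 0.094 > α = 0.05, fail to reject H0; the data do not provide sufficient evidence against H0.

-1.708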